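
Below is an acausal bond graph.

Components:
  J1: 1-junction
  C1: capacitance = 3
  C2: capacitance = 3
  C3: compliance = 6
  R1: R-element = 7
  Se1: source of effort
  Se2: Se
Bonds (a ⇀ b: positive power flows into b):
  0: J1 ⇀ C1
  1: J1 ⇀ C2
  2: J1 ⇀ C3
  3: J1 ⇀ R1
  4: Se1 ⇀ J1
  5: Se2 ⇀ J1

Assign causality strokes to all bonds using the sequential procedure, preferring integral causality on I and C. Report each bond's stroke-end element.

β4 stroke at J1  (Se1 fixes effort; stroke away)
β5 stroke at J1  (source Se2 imposes e)
β0 stroke at J1  (C1 integral (e out))
β1 stroke at J1  (C2 integral (e out))
β2 stroke at J1  (C3: C, integral causality)
β3 stroke at R1  (closing 1-jn rule on J1)

bond 0 →J1
bond 1 →J1
bond 2 →J1
bond 3 →R1
bond 4 →J1
bond 5 →J1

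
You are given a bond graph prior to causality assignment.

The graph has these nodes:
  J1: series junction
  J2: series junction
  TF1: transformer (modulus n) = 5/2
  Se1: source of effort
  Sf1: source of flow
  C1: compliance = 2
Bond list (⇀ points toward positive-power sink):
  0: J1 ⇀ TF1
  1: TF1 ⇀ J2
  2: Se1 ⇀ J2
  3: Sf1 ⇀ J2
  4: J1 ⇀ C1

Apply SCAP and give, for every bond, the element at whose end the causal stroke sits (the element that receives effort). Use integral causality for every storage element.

b0 →TF1
b1 →J2
b2 →J2
b3 →Sf1
b4 →J1

β2 |J2  (Se1 (Se) sets effort on bond)
β3 |Sf1  (Sf1: flow source, stroke at near end)
β1 |J2  (J2 flow already set via bond 3)
β0 |TF1  (TF TF1: opposite of bond 1)
β4 |J1  (J1: bond 0 brought flow, rest push out)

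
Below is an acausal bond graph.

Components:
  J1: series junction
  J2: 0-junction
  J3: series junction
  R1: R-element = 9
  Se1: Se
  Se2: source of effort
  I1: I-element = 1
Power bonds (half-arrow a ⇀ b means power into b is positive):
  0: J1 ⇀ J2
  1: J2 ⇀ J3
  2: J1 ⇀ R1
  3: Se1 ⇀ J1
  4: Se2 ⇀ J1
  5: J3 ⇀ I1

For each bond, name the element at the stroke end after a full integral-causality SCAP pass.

β0 →J2
β1 →J3
β2 →J1
β3 →J1
β4 →J1
β5 →I1

#3 stroke→J1  (Se1 fixes effort; stroke away)
#4 stroke→J1  (source Se2 imposes e)
#5 stroke→I1  (I1: I, integral causality)
#1 stroke→J3  (common-f at J3 fixed by 5)
#0 stroke→J2  (only one effort-in slot at J2)
#2 stroke→J1  (J1: bond 0 brought flow, rest push out)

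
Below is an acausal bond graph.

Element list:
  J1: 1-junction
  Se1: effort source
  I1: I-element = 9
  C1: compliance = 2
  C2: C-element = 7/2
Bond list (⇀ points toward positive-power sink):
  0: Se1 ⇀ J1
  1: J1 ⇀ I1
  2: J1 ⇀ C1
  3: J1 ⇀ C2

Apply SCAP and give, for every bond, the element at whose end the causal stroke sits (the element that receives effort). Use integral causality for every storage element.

b0 stroke→J1
b1 stroke→I1
b2 stroke→J1
b3 stroke→J1

bond 0 →J1  (Se1 (Se) sets effort on bond)
bond 1 →I1  (I1: I, integral causality)
bond 2 →J1  (common-f at J1 fixed by 1)
bond 3 →J1  (J1: bond 1 brought flow, rest push out)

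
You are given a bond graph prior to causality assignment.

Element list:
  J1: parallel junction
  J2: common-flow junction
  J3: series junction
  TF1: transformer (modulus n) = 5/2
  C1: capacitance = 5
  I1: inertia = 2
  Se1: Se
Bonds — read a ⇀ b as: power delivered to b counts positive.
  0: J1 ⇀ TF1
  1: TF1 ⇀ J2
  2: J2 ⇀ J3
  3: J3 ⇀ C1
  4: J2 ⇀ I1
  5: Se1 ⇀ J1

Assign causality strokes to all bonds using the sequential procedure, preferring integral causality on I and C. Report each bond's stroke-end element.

β0 |TF1
β1 |J2
β2 |J2
β3 |J3
β4 |I1
β5 |J1

bond 5 stroke→J1  (source Se1 imposes e)
bond 0 stroke→TF1  (0-jn J1 has e-setter on 5)
bond 1 stroke→J2  (TF1: transformer flips bond 0)
bond 3 stroke→J3  (prefer integral on C1)
bond 2 stroke→J2  (J3 needs exactly one f-in)
bond 4 stroke→I1  (J2: last free bond brings flow in)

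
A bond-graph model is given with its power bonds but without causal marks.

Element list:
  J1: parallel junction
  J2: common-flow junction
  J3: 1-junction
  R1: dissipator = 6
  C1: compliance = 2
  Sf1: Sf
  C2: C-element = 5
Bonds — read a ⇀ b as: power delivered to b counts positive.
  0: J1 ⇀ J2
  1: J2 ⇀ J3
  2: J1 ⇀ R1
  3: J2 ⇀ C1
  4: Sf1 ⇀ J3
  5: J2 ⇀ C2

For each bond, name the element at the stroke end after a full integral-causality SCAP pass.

b0 stroke→J2
b1 stroke→J3
b2 stroke→J1
b3 stroke→J2
b4 stroke→Sf1
b5 stroke→J2

β4 stroke→Sf1  (Sf1 fixes flow; stroke at Sf1)
β1 stroke→J3  (1-jn J3 has f-setter on 4)
β0 stroke→J2  (1-jn J2 has f-setter on 1)
β3 stroke→J2  (common-f at J2 fixed by 1)
β5 stroke→J2  (J2: bond 1 brought flow, rest push out)
β2 stroke→J1  (J1: last free bond brings effort in)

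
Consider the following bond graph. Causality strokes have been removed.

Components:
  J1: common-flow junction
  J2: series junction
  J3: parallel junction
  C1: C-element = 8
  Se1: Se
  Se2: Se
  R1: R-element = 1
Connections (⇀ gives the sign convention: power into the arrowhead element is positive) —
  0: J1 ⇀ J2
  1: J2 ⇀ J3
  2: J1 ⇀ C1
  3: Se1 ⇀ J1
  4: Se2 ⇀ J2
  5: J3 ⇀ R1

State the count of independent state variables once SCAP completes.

bond 3 |J1  (Se1: effort source, stroke at far end)
bond 4 |J2  (source Se2 imposes e)
bond 2 |J1  (C1: C, integral causality)
bond 0 |J2  (only one flow-in slot at J1)
bond 1 |J3  (closing 1-jn rule on J2)
bond 5 |R1  (J3 effort already set via bond 1)

1  (C1 all integral)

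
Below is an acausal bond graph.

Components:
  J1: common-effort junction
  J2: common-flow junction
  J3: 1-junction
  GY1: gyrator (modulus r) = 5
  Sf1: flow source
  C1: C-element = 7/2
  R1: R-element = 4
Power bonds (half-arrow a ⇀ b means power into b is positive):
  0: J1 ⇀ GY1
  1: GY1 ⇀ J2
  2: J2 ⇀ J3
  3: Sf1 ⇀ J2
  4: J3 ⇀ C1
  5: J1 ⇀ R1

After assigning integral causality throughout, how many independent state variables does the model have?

1  (C1 all integral)

bond 3 |Sf1  (Sf1 fixes flow; stroke at Sf1)
bond 1 |J2  (J2: bond 3 brought flow, rest push out)
bond 2 |J2  (1-jn J2 has f-setter on 3)
bond 4 |J3  (J3 flow already set via bond 2)
bond 0 |J1  (GY1 both-in/both-out from 1)
bond 5 |R1  (0-jn J1 has e-setter on 0)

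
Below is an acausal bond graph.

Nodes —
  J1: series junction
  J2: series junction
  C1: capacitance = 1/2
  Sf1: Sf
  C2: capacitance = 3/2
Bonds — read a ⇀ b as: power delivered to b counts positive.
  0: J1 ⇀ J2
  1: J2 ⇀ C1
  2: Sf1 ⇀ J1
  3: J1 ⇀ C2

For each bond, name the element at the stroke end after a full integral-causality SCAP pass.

#0 stroke→J1
#1 stroke→J2
#2 stroke→Sf1
#3 stroke→J1

β2 |Sf1  (source Sf1 imposes f)
β0 |J1  (1-jn J1 has f-setter on 2)
β3 |J1  (1-jn J1 has f-setter on 2)
β1 |J2  (J2: bond 0 brought flow, rest push out)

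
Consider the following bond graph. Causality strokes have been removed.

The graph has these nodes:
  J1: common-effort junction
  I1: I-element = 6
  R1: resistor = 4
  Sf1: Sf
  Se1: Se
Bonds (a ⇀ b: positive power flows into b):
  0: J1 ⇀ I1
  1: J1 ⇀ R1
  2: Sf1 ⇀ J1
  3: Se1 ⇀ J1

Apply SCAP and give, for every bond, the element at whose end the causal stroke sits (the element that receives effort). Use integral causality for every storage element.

bond 2 stroke at Sf1  (Sf1 fixes flow; stroke at Sf1)
bond 3 stroke at J1  (Se1 (Se) sets effort on bond)
bond 0 stroke at I1  (common-e at J1 fixed by 3)
bond 1 stroke at R1  (J1 effort already set via bond 3)

bond 0 |I1
bond 1 |R1
bond 2 |Sf1
bond 3 |J1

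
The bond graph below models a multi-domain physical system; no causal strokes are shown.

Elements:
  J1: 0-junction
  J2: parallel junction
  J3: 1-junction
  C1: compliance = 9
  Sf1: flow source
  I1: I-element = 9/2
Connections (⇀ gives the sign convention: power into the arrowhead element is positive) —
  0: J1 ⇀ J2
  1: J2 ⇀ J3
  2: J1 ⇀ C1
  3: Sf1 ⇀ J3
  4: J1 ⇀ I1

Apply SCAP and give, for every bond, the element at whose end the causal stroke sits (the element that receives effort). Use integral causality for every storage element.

β3 |Sf1  (Sf1 fixes flow; stroke at Sf1)
β1 |J3  (1-jn J3 has f-setter on 3)
β0 |J2  (J2: last free bond brings effort in)
β2 |J1  (C1 integral (e out))
β4 |I1  (common-e at J1 fixed by 2)

#0 |J2
#1 |J3
#2 |J1
#3 |Sf1
#4 |I1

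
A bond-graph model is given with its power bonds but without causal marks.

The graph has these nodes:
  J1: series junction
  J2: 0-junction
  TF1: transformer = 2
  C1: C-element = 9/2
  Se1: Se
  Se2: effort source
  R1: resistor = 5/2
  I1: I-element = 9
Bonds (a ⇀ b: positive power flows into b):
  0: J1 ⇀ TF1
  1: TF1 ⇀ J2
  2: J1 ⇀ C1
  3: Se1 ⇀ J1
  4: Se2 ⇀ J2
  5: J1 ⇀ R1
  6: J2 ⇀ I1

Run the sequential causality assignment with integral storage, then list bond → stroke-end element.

b0 stroke→J1
b1 stroke→TF1
b2 stroke→J1
b3 stroke→J1
b4 stroke→J2
b5 stroke→R1
b6 stroke→I1

bond 3 stroke→J1  (Se1 fixes effort; stroke away)
bond 4 stroke→J2  (Se2: effort source, stroke at far end)
bond 1 stroke→TF1  (common-e at J2 fixed by 4)
bond 6 stroke→I1  (0-jn J2 has e-setter on 4)
bond 0 stroke→J1  (TF1 one-in-one-out from 1)
bond 2 stroke→J1  (prefer integral on C1)
bond 5 stroke→R1  (closing 1-jn rule on J1)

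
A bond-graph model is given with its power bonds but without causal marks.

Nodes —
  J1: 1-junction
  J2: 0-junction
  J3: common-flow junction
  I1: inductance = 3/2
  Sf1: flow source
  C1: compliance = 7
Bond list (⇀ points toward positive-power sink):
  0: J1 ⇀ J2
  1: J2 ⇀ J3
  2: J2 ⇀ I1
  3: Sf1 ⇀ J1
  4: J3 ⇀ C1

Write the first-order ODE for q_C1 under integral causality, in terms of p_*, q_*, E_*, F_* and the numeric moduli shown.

bond 3 →Sf1  (Sf1: flow source, stroke at near end)
bond 0 →J1  (1-jn J1 has f-setter on 3)
bond 2 →I1  (I1 integral (f out))
bond 1 →J2  (only one effort-in slot at J2)
bond 4 →J3  (J3: bond 1 brought flow, rest push out)

dq_C1/dt = F_Sf1 - 2*p_I1/3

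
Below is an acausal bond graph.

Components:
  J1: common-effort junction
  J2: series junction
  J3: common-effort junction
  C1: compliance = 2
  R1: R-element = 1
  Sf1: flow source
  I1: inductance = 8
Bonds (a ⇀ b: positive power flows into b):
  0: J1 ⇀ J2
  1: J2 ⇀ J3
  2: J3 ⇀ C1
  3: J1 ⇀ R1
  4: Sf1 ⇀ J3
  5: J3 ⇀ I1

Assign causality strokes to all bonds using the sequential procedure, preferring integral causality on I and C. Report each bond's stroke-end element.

β4 →Sf1  (source Sf1 imposes f)
β2 →J3  (prefer integral on C1)
β1 →J2  (common-e at J3 fixed by 2)
β5 →I1  (J3 effort already set via bond 2)
β0 →J1  (J2 needs exactly one f-in)
β3 →R1  (0-jn J1 has e-setter on 0)

β0 |J1
β1 |J2
β2 |J3
β3 |R1
β4 |Sf1
β5 |I1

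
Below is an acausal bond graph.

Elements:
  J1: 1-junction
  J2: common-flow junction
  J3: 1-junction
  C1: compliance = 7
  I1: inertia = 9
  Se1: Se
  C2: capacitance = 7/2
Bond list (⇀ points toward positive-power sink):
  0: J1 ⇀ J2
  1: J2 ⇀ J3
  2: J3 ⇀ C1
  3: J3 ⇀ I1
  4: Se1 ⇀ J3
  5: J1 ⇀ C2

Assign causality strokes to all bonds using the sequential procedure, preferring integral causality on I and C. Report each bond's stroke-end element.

b4 |J3  (source Se1 imposes e)
b2 |J3  (prefer integral on C1)
b3 |I1  (I1 outputs flow p/I1)
b1 |J3  (1-jn J3 has f-setter on 3)
b0 |J2  (1-jn J2 has f-setter on 1)
b5 |J1  (common-f at J1 fixed by 0)

bond 0 →J2
bond 1 →J3
bond 2 →J3
bond 3 →I1
bond 4 →J3
bond 5 →J1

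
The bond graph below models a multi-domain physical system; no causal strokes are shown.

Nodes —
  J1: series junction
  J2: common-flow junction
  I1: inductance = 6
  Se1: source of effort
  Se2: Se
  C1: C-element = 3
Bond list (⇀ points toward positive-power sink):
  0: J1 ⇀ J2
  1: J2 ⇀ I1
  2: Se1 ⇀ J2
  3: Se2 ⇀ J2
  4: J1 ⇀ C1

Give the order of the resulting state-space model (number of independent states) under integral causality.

2  (C1, I1 all integral)

b2 stroke→J2  (source Se1 imposes e)
b3 stroke→J2  (Se2 fixes effort; stroke away)
b1 stroke→I1  (I1 outputs flow p/I1)
b0 stroke→J2  (common-f at J2 fixed by 1)
b4 stroke→J1  (1-jn J1 has f-setter on 0)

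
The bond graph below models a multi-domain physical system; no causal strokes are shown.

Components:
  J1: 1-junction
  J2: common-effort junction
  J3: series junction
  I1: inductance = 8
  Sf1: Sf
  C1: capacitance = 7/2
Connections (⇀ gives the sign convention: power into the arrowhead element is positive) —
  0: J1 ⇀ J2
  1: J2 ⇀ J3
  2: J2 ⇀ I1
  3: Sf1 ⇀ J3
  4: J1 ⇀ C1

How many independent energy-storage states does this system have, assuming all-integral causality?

2  (C1, I1 all integral)

b3 |Sf1  (Sf1 fixes flow; stroke at Sf1)
b1 |J3  (1-jn J3 has f-setter on 3)
b2 |I1  (I1: I, integral causality)
b0 |J2  (closing 0-jn rule on J2)
b4 |J1  (J1 flow already set via bond 0)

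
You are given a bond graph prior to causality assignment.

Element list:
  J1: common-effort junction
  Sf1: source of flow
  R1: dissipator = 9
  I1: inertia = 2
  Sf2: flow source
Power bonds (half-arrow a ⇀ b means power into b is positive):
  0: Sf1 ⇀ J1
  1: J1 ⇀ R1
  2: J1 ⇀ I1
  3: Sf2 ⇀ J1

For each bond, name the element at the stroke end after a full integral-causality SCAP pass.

β0 stroke→Sf1  (Sf1 fixes flow; stroke at Sf1)
β3 stroke→Sf2  (Sf2 fixes flow; stroke at Sf2)
β2 stroke→I1  (I1 outputs flow p/I1)
β1 stroke→J1  (J1: last free bond brings effort in)

#0 stroke at Sf1
#1 stroke at J1
#2 stroke at I1
#3 stroke at Sf2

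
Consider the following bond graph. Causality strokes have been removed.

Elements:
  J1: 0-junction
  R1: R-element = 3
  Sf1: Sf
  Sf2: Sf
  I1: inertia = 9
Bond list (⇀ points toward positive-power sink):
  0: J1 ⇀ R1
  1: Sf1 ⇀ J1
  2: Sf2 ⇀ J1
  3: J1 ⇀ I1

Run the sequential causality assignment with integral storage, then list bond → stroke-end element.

bond 1 |Sf1  (Sf1 fixes flow; stroke at Sf1)
bond 2 |Sf2  (source Sf2 imposes f)
bond 3 |I1  (I1 outputs flow p/I1)
bond 0 |J1  (closing 0-jn rule on J1)

b0 →J1
b1 →Sf1
b2 →Sf2
b3 →I1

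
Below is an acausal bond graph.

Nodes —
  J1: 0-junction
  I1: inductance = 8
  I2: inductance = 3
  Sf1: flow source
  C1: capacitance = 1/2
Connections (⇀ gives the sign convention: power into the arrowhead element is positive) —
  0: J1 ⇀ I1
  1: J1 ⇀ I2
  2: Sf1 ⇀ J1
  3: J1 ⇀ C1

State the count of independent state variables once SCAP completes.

bond 2 stroke→Sf1  (source Sf1 imposes f)
bond 0 stroke→I1  (I1 outputs flow p/I1)
bond 1 stroke→I2  (I2: I, integral causality)
bond 3 stroke→J1  (J1 needs exactly one e-in)

3  (C1, I1, I2 all integral)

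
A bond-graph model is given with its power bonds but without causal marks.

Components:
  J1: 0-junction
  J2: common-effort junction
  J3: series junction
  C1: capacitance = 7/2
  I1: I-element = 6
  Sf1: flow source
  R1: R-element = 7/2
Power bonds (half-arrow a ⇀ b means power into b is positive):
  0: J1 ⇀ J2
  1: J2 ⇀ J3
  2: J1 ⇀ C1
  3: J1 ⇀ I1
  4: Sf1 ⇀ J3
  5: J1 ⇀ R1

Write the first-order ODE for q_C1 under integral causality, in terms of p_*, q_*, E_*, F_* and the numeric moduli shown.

#4 stroke at Sf1  (Sf1 (Sf) sets flow on bond)
#1 stroke at J3  (J3: bond 4 brought flow, rest push out)
#0 stroke at J2  (only one effort-in slot at J2)
#2 stroke at J1  (C1: C, integral causality)
#3 stroke at I1  (J1 effort already set via bond 2)
#5 stroke at R1  (0-jn J1 has e-setter on 2)

dq_C1/dt = -F_Sf1 - p_I1/6 - 4*q_C1/49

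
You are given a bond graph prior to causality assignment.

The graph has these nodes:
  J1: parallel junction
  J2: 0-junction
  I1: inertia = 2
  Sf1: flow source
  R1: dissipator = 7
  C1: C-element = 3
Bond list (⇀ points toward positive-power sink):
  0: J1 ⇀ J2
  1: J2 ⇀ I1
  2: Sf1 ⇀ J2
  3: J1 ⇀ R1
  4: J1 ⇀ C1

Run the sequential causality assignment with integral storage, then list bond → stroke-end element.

b2 →Sf1  (Sf1 fixes flow; stroke at Sf1)
b1 →I1  (I1: I, integral causality)
b0 →J2  (only one effort-in slot at J2)
b4 →J1  (prefer integral on C1)
b3 →R1  (0-jn J1 has e-setter on 4)

b0 stroke→J2
b1 stroke→I1
b2 stroke→Sf1
b3 stroke→R1
b4 stroke→J1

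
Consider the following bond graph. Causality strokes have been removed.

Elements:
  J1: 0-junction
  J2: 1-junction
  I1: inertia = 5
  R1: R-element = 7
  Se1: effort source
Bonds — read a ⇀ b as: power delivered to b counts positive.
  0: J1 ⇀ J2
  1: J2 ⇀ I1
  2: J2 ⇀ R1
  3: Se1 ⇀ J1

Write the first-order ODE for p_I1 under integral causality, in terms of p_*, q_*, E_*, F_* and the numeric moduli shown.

bond 3 |J1  (Se1 fixes effort; stroke away)
bond 0 |J2  (0-jn J1 has e-setter on 3)
bond 1 |I1  (prefer integral on I1)
bond 2 |J2  (J2 flow already set via bond 1)

dp_I1/dt = E_Se1 - 7*p_I1/5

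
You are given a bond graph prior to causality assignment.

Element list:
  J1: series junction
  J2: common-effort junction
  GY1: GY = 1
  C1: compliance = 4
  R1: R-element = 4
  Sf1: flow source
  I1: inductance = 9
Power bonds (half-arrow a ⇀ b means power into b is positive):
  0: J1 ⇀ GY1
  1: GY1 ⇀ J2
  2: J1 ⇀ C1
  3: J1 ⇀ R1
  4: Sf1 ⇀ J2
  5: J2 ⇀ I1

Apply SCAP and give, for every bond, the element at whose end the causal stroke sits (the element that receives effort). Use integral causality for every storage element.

bond 0 →J1
bond 1 →J2
bond 2 →J1
bond 3 →R1
bond 4 →Sf1
bond 5 →I1

b4 stroke→Sf1  (Sf1 fixes flow; stroke at Sf1)
b2 stroke→J1  (C1 integral (e out))
b5 stroke→I1  (prefer integral on I1)
b1 stroke→J2  (J2 needs exactly one e-in)
b0 stroke→J1  (GY1: gyrator matches bond 1)
b3 stroke→R1  (J1: last free bond brings flow in)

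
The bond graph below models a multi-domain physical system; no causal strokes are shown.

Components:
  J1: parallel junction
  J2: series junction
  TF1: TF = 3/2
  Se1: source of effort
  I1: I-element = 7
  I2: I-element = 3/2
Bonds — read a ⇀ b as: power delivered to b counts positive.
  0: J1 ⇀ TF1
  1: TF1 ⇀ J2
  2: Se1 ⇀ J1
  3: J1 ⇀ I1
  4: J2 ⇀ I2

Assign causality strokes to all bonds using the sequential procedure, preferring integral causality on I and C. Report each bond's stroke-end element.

β0 stroke→TF1
β1 stroke→J2
β2 stroke→J1
β3 stroke→I1
β4 stroke→I2

bond 2 |J1  (source Se1 imposes e)
bond 0 |TF1  (0-jn J1 has e-setter on 2)
bond 3 |I1  (common-e at J1 fixed by 2)
bond 1 |J2  (through TF1, causality passes straight; one stroke at TF1)
bond 4 |I2  (J2: last free bond brings flow in)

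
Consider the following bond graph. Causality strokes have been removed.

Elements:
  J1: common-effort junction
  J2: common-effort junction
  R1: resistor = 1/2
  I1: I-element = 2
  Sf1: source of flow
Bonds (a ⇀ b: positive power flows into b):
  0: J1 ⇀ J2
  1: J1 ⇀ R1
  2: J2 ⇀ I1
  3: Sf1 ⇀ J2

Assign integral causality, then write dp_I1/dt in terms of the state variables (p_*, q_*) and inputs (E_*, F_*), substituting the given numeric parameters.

bond 3 →Sf1  (Sf1 (Sf) sets flow on bond)
bond 2 →I1  (prefer integral on I1)
bond 0 →J2  (only one effort-in slot at J2)
bond 1 →J1  (closing 0-jn rule on J1)

dp_I1/dt = F_Sf1/2 - p_I1/4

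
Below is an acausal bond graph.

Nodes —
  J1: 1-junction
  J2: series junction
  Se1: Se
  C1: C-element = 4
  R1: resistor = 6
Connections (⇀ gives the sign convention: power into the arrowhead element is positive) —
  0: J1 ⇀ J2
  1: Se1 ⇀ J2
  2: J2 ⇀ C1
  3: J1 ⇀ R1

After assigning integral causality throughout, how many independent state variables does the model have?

1  (C1 all integral)

#1 stroke→J2  (Se1 fixes effort; stroke away)
#2 stroke→J2  (C1 integral (e out))
#0 stroke→J1  (J2 needs exactly one f-in)
#3 stroke→R1  (J1: last free bond brings flow in)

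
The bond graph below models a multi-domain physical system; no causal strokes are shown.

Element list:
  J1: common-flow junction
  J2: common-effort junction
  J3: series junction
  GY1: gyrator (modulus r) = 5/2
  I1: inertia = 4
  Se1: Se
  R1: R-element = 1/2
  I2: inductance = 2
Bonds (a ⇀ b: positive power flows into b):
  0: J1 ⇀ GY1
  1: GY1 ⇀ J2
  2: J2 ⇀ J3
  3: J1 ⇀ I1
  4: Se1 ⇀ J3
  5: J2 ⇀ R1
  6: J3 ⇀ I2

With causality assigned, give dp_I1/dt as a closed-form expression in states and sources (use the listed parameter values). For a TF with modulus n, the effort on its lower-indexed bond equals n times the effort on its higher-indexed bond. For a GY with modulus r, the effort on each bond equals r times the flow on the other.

b4 stroke at J3  (source Se1 imposes e)
b3 stroke at I1  (prefer integral on I1)
b0 stroke at J1  (J1: bond 3 brought flow, rest push out)
b1 stroke at J2  (GY GY1: same side as bond 0)
b2 stroke at J3  (common-e at J2 fixed by 1)
b5 stroke at R1  (0-jn J2 has e-setter on 1)
b6 stroke at I2  (J3 needs exactly one f-in)

dp_I1/dt = -25*p_I1/8 - 5*p_I2/4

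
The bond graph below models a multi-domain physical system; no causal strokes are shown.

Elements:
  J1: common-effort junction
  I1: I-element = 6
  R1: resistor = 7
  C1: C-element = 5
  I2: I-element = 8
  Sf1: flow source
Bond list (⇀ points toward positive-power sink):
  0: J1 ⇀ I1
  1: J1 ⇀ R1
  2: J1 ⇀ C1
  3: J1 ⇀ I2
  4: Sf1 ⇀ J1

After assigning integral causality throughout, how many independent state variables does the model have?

b4 →Sf1  (Sf1 (Sf) sets flow on bond)
b0 →I1  (I1 integral (f out))
b2 →J1  (C1 outputs effort q/C1)
b1 →R1  (0-jn J1 has e-setter on 2)
b3 →I2  (0-jn J1 has e-setter on 2)

3  (C1, I1, I2 all integral)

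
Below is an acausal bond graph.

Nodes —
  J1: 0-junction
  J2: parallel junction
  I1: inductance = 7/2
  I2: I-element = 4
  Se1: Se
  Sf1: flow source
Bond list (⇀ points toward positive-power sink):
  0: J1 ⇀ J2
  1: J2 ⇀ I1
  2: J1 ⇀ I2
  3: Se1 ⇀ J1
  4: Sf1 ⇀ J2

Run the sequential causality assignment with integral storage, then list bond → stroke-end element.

#3 |J1  (source Se1 imposes e)
#4 |Sf1  (source Sf1 imposes f)
#0 |J2  (J1: bond 3 brought effort, rest push out)
#2 |I2  (J1: bond 3 brought effort, rest push out)
#1 |I1  (J2 effort already set via bond 0)

β0 stroke at J2
β1 stroke at I1
β2 stroke at I2
β3 stroke at J1
β4 stroke at Sf1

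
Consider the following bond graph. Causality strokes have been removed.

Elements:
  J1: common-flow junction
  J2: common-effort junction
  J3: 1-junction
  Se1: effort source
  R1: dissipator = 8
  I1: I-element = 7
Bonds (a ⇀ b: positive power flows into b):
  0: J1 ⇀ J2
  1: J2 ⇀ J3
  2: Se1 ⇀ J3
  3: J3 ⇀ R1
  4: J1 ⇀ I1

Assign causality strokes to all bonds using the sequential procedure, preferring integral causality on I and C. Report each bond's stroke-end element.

bond 0 stroke→J1
bond 1 stroke→J2
bond 2 stroke→J3
bond 3 stroke→J3
bond 4 stroke→I1

bond 2 stroke→J3  (Se1 (Se) sets effort on bond)
bond 4 stroke→I1  (I1: I, integral causality)
bond 0 stroke→J1  (J1 flow already set via bond 4)
bond 1 stroke→J2  (J2: last free bond brings effort in)
bond 3 stroke→J3  (J3: bond 1 brought flow, rest push out)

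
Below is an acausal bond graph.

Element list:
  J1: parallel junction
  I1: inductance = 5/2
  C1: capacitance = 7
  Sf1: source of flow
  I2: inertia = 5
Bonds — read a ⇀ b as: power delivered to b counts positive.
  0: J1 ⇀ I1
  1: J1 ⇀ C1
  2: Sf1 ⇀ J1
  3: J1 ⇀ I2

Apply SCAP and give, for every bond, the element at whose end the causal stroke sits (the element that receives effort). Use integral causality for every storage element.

β0 stroke→I1
β1 stroke→J1
β2 stroke→Sf1
β3 stroke→I2

bond 2 stroke at Sf1  (Sf1 (Sf) sets flow on bond)
bond 0 stroke at I1  (prefer integral on I1)
bond 1 stroke at J1  (prefer integral on C1)
bond 3 stroke at I2  (J1: bond 1 brought effort, rest push out)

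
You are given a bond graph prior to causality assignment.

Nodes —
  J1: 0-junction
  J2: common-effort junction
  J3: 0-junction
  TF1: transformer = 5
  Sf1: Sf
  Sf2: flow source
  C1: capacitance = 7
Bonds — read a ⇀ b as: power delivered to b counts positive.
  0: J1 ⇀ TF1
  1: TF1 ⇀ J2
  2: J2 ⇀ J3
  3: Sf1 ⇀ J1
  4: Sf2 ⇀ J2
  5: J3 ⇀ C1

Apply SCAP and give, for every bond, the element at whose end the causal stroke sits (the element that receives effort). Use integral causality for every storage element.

β3 stroke→Sf1  (Sf1: flow source, stroke at near end)
β4 stroke→Sf2  (Sf2: flow source, stroke at near end)
β0 stroke→J1  (J1: last free bond brings effort in)
β1 stroke→TF1  (TF TF1: opposite of bond 0)
β2 stroke→J2  (J2: last free bond brings effort in)
β5 stroke→J3  (closing 0-jn rule on J3)

bond 0 |J1
bond 1 |TF1
bond 2 |J2
bond 3 |Sf1
bond 4 |Sf2
bond 5 |J3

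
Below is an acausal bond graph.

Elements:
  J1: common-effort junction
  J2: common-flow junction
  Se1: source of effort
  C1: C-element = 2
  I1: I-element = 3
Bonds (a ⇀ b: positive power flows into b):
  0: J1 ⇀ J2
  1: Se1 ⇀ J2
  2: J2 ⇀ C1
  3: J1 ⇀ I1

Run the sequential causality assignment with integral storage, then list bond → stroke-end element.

bond 1 stroke→J2  (source Se1 imposes e)
bond 2 stroke→J2  (C1 integral (e out))
bond 0 stroke→J1  (J2: last free bond brings flow in)
bond 3 stroke→I1  (common-e at J1 fixed by 0)

bond 0 →J1
bond 1 →J2
bond 2 →J2
bond 3 →I1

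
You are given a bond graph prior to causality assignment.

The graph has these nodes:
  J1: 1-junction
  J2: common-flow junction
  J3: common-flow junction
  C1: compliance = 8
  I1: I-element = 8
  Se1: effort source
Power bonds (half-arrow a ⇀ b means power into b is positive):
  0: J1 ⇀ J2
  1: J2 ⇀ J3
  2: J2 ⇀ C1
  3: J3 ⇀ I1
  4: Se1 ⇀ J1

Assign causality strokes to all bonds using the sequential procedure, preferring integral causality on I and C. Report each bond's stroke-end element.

#0 |J2
#1 |J3
#2 |J2
#3 |I1
#4 |J1

bond 4 stroke→J1  (source Se1 imposes e)
bond 0 stroke→J2  (closing 1-jn rule on J1)
bond 2 stroke→J2  (C1 integral (e out))
bond 1 stroke→J3  (J2 needs exactly one f-in)
bond 3 stroke→I1  (J3: last free bond brings flow in)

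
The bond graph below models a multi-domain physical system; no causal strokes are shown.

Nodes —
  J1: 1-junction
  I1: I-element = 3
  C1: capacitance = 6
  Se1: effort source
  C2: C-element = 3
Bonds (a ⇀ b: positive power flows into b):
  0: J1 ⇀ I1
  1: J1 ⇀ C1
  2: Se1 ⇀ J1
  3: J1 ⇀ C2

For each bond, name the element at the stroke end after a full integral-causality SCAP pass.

#2 →J1  (Se1 fixes effort; stroke away)
#0 →I1  (I1 integral (f out))
#1 →J1  (J1: bond 0 brought flow, rest push out)
#3 →J1  (1-jn J1 has f-setter on 0)

bond 0 →I1
bond 1 →J1
bond 2 →J1
bond 3 →J1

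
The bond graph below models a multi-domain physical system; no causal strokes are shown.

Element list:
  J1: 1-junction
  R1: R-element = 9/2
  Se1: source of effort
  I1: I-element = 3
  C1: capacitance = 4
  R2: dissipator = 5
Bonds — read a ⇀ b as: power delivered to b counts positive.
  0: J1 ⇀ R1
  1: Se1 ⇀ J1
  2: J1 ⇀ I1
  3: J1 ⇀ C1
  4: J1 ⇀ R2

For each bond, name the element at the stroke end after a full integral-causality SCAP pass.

bond 0 →J1
bond 1 →J1
bond 2 →I1
bond 3 →J1
bond 4 →J1

β1 stroke at J1  (Se1 fixes effort; stroke away)
β2 stroke at I1  (I1: I, integral causality)
β0 stroke at J1  (J1 flow already set via bond 2)
β3 stroke at J1  (1-jn J1 has f-setter on 2)
β4 stroke at J1  (J1 flow already set via bond 2)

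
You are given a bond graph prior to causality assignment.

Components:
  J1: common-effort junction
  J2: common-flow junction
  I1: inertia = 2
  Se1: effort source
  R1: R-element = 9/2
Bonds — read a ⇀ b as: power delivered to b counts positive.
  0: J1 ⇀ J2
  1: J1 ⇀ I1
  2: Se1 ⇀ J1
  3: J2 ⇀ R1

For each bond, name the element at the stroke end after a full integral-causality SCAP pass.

b0 |J2
b1 |I1
b2 |J1
b3 |R1

#2 |J1  (Se1: effort source, stroke at far end)
#0 |J2  (common-e at J1 fixed by 2)
#1 |I1  (J1: bond 2 brought effort, rest push out)
#3 |R1  (J2: last free bond brings flow in)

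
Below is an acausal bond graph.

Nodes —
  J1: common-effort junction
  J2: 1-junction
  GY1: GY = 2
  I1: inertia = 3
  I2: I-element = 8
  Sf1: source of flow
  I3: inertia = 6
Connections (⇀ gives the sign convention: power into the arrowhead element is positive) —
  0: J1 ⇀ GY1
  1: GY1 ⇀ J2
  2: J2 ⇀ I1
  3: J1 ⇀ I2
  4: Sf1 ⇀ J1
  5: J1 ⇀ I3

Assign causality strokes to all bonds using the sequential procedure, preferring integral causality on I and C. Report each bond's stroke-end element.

β0 →J1
β1 →J2
β2 →I1
β3 →I2
β4 →Sf1
β5 →I3

β4 →Sf1  (source Sf1 imposes f)
β2 →I1  (I1: I, integral causality)
β1 →J2  (J2 flow already set via bond 2)
β0 →J1  (GY1: gyrator matches bond 1)
β3 →I2  (common-e at J1 fixed by 0)
β5 →I3  (0-jn J1 has e-setter on 0)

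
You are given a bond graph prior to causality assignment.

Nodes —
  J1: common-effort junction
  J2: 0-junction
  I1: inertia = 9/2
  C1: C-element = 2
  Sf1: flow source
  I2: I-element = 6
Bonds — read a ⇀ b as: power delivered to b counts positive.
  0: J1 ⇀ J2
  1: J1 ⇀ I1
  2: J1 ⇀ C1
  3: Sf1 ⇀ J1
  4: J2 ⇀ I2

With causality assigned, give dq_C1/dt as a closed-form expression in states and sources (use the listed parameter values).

dq_C1/dt = F_Sf1 - 2*p_I1/9 - p_I2/6

#3 stroke at Sf1  (Sf1 fixes flow; stroke at Sf1)
#1 stroke at I1  (I1 integral (f out))
#2 stroke at J1  (C1: C, integral causality)
#0 stroke at J2  (0-jn J1 has e-setter on 2)
#4 stroke at I2  (J2 effort already set via bond 0)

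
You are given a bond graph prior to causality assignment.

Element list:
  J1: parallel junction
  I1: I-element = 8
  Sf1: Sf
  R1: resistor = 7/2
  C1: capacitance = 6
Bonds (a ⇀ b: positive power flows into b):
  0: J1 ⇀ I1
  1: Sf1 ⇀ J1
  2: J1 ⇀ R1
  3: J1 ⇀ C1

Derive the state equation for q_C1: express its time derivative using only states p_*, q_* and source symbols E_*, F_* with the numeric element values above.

dq_C1/dt = F_Sf1 - p_I1/8 - q_C1/21

β1 |Sf1  (Sf1 (Sf) sets flow on bond)
β0 |I1  (prefer integral on I1)
β3 |J1  (C1 integral (e out))
β2 |R1  (0-jn J1 has e-setter on 3)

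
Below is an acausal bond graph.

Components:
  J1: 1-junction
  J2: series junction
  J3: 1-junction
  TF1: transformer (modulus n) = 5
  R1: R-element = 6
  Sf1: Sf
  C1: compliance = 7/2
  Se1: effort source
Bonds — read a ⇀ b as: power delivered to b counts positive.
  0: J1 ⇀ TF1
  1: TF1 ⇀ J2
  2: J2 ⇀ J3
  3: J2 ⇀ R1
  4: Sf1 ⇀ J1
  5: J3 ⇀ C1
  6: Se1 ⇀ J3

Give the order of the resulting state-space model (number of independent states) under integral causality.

β4 stroke→Sf1  (Sf1: flow source, stroke at near end)
β6 stroke→J3  (source Se1 imposes e)
β0 stroke→J1  (common-f at J1 fixed by 4)
β1 stroke→TF1  (through TF1, causality passes straight; one stroke at TF1)
β2 stroke→J2  (J2: bond 1 brought flow, rest push out)
β3 stroke→J2  (J2 flow already set via bond 1)
β5 stroke→J3  (J3 flow already set via bond 2)

1  (C1 all integral)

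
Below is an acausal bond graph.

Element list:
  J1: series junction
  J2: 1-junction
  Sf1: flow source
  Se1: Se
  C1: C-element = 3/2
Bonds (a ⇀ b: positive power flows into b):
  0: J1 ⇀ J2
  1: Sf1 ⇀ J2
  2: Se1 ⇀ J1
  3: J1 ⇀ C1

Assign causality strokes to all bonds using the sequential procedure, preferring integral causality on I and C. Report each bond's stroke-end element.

bond 1 →Sf1  (source Sf1 imposes f)
bond 2 →J1  (Se1: effort source, stroke at far end)
bond 0 →J2  (1-jn J2 has f-setter on 1)
bond 3 →J1  (1-jn J1 has f-setter on 0)

bond 0 stroke→J2
bond 1 stroke→Sf1
bond 2 stroke→J1
bond 3 stroke→J1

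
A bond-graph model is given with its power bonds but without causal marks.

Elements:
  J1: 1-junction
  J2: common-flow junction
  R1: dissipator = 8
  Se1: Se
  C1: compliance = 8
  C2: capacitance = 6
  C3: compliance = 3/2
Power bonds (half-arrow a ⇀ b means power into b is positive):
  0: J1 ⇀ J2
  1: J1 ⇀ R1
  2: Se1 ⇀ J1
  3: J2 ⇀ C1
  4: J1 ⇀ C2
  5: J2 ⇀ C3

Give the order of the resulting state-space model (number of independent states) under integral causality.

3  (C1, C2, C3 all integral)

#2 stroke→J1  (Se1 (Se) sets effort on bond)
#3 stroke→J2  (prefer integral on C1)
#4 stroke→J1  (C2 outputs effort q/C2)
#5 stroke→J2  (prefer integral on C3)
#0 stroke→J1  (J2 needs exactly one f-in)
#1 stroke→R1  (J1 needs exactly one f-in)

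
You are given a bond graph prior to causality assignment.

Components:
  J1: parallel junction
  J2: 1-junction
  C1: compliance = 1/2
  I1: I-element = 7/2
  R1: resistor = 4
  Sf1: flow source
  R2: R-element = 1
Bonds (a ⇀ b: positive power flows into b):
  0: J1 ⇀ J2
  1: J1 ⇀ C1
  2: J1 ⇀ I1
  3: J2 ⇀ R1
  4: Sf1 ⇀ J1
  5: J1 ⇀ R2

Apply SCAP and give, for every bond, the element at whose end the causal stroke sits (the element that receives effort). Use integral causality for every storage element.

b0 →J2
b1 →J1
b2 →I1
b3 →R1
b4 →Sf1
b5 →R2

b4 →Sf1  (source Sf1 imposes f)
b1 →J1  (C1: C, integral causality)
b0 →J2  (0-jn J1 has e-setter on 1)
b2 →I1  (J1 effort already set via bond 1)
b5 →R2  (common-e at J1 fixed by 1)
b3 →R1  (closing 1-jn rule on J2)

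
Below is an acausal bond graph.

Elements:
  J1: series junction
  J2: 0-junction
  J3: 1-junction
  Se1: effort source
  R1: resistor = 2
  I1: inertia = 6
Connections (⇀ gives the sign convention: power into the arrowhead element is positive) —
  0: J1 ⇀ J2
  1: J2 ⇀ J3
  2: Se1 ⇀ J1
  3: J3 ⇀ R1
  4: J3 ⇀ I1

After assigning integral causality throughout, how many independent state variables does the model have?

1  (I1 all integral)

β2 stroke→J1  (Se1 fixes effort; stroke away)
β0 stroke→J2  (J1 needs exactly one f-in)
β1 stroke→J3  (common-e at J2 fixed by 0)
β4 stroke→I1  (I1: I, integral causality)
β3 stroke→J3  (common-f at J3 fixed by 4)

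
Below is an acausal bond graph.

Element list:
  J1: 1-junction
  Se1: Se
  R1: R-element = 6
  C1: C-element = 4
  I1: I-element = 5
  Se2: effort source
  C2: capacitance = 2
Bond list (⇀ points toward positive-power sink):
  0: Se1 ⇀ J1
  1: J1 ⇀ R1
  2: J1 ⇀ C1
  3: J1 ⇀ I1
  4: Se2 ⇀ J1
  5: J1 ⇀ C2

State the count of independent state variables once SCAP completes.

3  (C1, C2, I1 all integral)

bond 0 →J1  (Se1 (Se) sets effort on bond)
bond 4 →J1  (Se2 fixes effort; stroke away)
bond 2 →J1  (C1 outputs effort q/C1)
bond 3 →I1  (I1 outputs flow p/I1)
bond 1 →J1  (J1 flow already set via bond 3)
bond 5 →J1  (common-f at J1 fixed by 3)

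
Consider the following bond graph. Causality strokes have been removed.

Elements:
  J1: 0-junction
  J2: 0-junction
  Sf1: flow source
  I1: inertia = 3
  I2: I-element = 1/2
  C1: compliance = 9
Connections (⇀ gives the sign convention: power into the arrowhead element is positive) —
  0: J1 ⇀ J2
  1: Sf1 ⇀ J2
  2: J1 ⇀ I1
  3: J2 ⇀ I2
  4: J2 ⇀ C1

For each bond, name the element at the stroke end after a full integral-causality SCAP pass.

b0 →J1
b1 →Sf1
b2 →I1
b3 →I2
b4 →J2

bond 1 |Sf1  (source Sf1 imposes f)
bond 2 |I1  (prefer integral on I1)
bond 0 |J1  (J1: last free bond brings effort in)
bond 3 |I2  (prefer integral on I2)
bond 4 |J2  (J2 needs exactly one e-in)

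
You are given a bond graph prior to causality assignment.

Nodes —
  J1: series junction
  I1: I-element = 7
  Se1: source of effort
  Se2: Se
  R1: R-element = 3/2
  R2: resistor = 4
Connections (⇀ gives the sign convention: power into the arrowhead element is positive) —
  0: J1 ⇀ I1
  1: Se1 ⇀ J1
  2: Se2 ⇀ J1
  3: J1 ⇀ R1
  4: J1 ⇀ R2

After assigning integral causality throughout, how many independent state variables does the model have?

β1 |J1  (Se1 (Se) sets effort on bond)
β2 |J1  (Se2 fixes effort; stroke away)
β0 |I1  (I1 outputs flow p/I1)
β3 |J1  (common-f at J1 fixed by 0)
β4 |J1  (J1: bond 0 brought flow, rest push out)

1  (I1 all integral)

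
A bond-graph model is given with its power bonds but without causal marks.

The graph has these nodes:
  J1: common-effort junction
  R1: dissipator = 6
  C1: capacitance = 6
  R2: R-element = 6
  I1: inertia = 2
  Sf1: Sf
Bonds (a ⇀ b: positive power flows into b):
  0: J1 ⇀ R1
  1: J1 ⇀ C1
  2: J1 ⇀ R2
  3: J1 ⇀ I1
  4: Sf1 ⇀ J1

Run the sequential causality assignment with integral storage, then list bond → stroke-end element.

b4 →Sf1  (source Sf1 imposes f)
b1 →J1  (prefer integral on C1)
b0 →R1  (J1: bond 1 brought effort, rest push out)
b2 →R2  (0-jn J1 has e-setter on 1)
b3 →I1  (0-jn J1 has e-setter on 1)

b0 stroke→R1
b1 stroke→J1
b2 stroke→R2
b3 stroke→I1
b4 stroke→Sf1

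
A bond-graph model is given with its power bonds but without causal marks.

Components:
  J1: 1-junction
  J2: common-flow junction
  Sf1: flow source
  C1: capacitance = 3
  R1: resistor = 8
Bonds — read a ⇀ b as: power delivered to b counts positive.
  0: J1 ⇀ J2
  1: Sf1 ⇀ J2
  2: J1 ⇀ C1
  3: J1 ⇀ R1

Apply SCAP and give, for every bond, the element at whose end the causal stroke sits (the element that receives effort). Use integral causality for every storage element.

#1 |Sf1  (source Sf1 imposes f)
#0 |J2  (J2 flow already set via bond 1)
#2 |J1  (common-f at J1 fixed by 0)
#3 |J1  (J1 flow already set via bond 0)

b0 stroke→J2
b1 stroke→Sf1
b2 stroke→J1
b3 stroke→J1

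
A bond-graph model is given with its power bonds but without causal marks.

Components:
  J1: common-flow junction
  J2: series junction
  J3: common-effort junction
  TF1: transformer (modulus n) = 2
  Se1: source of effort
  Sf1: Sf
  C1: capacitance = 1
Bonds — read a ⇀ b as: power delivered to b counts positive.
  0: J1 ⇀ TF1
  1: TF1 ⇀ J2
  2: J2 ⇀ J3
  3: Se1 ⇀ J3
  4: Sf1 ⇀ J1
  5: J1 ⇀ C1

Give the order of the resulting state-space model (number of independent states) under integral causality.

#3 |J3  (Se1 fixes effort; stroke away)
#4 |Sf1  (Sf1: flow source, stroke at near end)
#0 |J1  (J1 flow already set via bond 4)
#5 |J1  (common-f at J1 fixed by 4)
#2 |J2  (0-jn J3 has e-setter on 3)
#1 |TF1  (through TF1, causality passes straight; one stroke at TF1)

1  (C1 all integral)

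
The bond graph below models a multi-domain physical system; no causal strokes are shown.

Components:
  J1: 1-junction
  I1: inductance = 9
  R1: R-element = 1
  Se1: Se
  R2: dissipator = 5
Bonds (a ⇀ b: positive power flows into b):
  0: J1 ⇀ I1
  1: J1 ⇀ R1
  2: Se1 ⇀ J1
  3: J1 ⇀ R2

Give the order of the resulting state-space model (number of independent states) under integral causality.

1  (I1 all integral)

bond 2 →J1  (Se1: effort source, stroke at far end)
bond 0 →I1  (I1 outputs flow p/I1)
bond 1 →J1  (1-jn J1 has f-setter on 0)
bond 3 →J1  (J1: bond 0 brought flow, rest push out)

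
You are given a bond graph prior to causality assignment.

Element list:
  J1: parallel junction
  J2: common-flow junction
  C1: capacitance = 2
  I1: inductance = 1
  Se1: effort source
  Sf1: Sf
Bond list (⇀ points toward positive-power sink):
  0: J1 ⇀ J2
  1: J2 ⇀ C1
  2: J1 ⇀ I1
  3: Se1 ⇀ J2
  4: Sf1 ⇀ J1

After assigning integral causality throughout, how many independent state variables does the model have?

2  (C1, I1 all integral)

b3 →J2  (Se1: effort source, stroke at far end)
b4 →Sf1  (source Sf1 imposes f)
b1 →J2  (prefer integral on C1)
b0 →J1  (closing 1-jn rule on J2)
b2 →I1  (J1: bond 0 brought effort, rest push out)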